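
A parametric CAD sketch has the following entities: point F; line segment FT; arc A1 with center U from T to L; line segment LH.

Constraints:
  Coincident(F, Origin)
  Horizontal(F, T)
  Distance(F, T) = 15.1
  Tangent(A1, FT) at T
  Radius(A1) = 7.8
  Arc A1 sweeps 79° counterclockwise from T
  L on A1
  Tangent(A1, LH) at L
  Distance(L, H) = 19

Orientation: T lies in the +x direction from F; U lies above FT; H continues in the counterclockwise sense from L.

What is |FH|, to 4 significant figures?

36.32

F is at the origin; F and T share the same y with |FT| = 15.1 and T on the +x side, so T = (15.10, 0.000). The tangent condition forces UT to be normal to FT, so U = T + (0, 7.8) = (15.10, 7.800). On A1, T sits at bearing -90° from U; a 79° counterclockwise sweep puts L at bearing -11°, so L = U + 7.8·(cos -11°, sin -11°) = (22.76, 6.312). Since A1 is tangent to LH there, UL ⟂ LH, so LH runs along (−sin -11°, cos -11°); with |LH| = 19.0, H = (26.38, 24.96). Then |FH| = |H − F| = 36.32.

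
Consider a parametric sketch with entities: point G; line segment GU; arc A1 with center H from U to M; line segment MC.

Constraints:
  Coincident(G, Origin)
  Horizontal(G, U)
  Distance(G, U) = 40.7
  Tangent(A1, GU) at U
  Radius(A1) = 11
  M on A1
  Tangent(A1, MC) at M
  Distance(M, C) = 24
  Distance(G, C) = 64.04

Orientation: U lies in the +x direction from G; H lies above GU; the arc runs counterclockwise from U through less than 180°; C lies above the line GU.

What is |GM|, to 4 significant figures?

52.50

Checks: G = (0.00, 0.00) ✓; |HM| = 11.00 ✓; ∠(HM, MC) = 90.00° ✓; |MC| = 24.00 ✓; |GC| = 64.04 ✓.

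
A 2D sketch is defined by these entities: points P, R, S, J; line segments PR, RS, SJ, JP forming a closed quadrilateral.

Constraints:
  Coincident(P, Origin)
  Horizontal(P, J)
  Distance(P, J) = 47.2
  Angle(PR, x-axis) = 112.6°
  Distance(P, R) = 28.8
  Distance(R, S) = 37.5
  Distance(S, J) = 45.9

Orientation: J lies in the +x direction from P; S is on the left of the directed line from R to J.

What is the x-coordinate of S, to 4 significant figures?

24.08

Checks: |RS| = 37.50 ✓; |SJ| = 45.90 ✓.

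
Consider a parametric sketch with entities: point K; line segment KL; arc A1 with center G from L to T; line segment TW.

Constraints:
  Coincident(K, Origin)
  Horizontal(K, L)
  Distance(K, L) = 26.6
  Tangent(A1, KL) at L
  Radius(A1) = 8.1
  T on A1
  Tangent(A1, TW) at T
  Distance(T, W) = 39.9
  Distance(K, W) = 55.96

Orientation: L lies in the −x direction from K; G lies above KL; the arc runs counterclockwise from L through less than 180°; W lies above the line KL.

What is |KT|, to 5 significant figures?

21.136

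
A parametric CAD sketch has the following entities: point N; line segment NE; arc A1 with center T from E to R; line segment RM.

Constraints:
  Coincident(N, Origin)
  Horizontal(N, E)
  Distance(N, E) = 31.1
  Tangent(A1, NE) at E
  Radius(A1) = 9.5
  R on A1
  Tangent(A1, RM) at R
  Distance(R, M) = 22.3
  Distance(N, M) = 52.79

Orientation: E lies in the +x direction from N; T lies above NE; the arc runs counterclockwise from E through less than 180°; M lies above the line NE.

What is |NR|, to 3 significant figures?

41.4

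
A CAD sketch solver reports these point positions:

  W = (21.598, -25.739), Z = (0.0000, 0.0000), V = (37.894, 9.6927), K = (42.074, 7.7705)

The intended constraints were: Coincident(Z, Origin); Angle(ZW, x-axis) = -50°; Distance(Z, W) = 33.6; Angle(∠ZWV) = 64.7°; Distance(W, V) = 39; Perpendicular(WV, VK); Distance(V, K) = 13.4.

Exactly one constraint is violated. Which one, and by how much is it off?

Distance(V, K) = 13.4 — off by 8.80.

Z = (0.00, 0.00) ✓; ZW at -50.00° ✓; |ZW| = 33.60 ✓; ∠ZWV = 64.70° ✓; |WV| = 39.00 ✓; ∠(WV, VK) = 90.00° ✓; |VK| = 4.601 ✗.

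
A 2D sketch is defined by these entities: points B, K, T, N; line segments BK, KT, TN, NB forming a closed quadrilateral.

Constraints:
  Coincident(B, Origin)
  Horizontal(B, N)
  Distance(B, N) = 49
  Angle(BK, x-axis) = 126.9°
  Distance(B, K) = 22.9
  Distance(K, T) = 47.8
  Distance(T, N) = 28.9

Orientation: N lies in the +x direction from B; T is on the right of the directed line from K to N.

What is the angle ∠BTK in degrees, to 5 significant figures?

11.539°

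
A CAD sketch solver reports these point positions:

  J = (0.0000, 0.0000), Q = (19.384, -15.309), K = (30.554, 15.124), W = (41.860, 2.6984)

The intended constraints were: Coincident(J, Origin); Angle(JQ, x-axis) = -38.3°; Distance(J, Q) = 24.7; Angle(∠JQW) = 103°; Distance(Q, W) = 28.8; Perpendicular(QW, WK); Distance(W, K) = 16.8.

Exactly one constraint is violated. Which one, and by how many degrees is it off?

Perpendicular(QW, WK) — off by 3.60°.

J = (0.00, 0.00) ✓; JQ at -38.30° ✓; |JQ| = 24.70 ✓; ∠JQW = 103.0° ✓; |QW| = 28.80 ✓; ∠(QW, WK) = 93.60° ✗; |WK| = 16.80 ✓.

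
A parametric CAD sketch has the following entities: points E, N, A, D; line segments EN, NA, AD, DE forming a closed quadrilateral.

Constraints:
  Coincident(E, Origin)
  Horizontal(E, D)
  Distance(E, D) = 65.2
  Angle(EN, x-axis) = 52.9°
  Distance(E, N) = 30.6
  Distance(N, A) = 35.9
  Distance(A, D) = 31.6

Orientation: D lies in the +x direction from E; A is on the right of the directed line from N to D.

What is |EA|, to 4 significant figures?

35.39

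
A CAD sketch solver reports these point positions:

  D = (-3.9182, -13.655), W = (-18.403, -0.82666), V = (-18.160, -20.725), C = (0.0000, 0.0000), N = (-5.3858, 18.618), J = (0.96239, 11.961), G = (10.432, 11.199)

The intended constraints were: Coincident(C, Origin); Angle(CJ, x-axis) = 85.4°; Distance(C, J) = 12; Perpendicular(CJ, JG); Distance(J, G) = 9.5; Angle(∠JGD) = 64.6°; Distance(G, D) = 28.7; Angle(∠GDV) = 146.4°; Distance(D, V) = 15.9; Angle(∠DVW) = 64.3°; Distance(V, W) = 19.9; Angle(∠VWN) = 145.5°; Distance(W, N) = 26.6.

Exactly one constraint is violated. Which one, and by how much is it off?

Distance(W, N) = 26.6 — off by 3.20.

C = (0.00, 0.00) ✓; CJ at 85.40° ✓; |CJ| = 12.00 ✓; ∠(CJ, JG) = 90.00° ✓; |JG| = 9.500 ✓; ∠JGD = 64.60° ✓; |GD| = 28.70 ✓; ∠GDV = 146.4° ✓; |DV| = 15.90 ✓; ∠DVW = 64.30° ✓; |VW| = 19.90 ✓; ∠VWN = 145.5° ✓; |WN| = 23.40 ✗.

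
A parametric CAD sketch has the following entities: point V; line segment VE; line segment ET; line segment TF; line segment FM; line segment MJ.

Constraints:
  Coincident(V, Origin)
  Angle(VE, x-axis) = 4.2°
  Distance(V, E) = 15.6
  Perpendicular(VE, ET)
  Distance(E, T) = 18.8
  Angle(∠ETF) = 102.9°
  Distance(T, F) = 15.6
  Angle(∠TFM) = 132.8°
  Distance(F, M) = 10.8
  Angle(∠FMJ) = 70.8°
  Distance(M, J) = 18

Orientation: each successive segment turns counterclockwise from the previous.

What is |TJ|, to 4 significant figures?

16.45

V is at the origin; VE runs at 4.2° with length 15.6, so E = (15.56, 1.143). VE ⟂ ET, so ET runs at 94.20°; with |ET| = 18.8, T = (14.18, 19.89). ∠ETF = 102.9° gives TF at 171.3° from the x-axis; with |TF| = 15.6, F = (-1.239, 22.25). ∠TFM = 132.8° gives FM at -141.5° from the x-axis; with |FM| = 10.8, M = (-9.691, 15.53). ∠FMJ = 70.8° gives MJ at -32.30° from the x-axis; with |MJ| = 18.0, J = (5.523, 5.910). Then |TJ| = |J − T| = 16.45.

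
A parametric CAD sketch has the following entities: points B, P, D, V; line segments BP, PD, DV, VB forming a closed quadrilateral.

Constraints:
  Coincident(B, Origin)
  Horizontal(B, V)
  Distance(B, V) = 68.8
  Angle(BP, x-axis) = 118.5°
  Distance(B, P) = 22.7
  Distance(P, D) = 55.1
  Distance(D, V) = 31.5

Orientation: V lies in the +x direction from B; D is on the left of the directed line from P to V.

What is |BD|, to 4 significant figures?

48.48

B is at the origin; B and V share the same y with |BV| = 68.8 and V in +x, so V = (68.8, 0). BP runs at 118.5° with |BP| = 22.7, so P = (-10.83, 19.95). D is determined by |PD| = 55.1 and |DV| = 31.5 together: it lies at the intersection of circle(P, 55.1) and circle(V, 31.5). With |PV| = 82.09, the foot of the radical line on PV is 53.49 from P and the perpendicular offset is √(55.1² − 53.49²) = 13.21. Taking the left-of-PV solution: D = (44.27, 19.76).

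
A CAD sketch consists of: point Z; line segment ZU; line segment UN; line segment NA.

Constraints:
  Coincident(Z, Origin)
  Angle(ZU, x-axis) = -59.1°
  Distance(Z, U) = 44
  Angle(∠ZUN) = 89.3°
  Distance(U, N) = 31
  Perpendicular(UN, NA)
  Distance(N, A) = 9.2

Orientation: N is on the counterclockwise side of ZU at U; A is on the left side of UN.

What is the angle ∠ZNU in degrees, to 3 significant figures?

55.3°

Z is at the origin; ZU runs at -59.1° with length 44.0, so U = 44.0·(cos -59.1°, sin -59.1°) = (22.6, -37.8). ∠ZUN = 89.3°, so UN runs at -59.1° + (180° − 89.3°) = 31.6° from the x-axis; with |UN| = 31.0, N = U + 31.0·(cos 31.6°, sin 31.6°) = (49.0, -21.5). Then cos ∠ZNU = NZ·NU / (|NZ||NU|), giving 55.3°.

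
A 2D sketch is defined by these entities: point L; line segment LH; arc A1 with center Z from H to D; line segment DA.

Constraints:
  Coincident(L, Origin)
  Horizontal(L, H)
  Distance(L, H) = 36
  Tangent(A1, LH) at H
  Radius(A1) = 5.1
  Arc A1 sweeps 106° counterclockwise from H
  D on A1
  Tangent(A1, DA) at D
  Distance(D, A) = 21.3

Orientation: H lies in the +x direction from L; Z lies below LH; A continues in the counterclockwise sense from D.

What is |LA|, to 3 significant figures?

45.8

L is at the origin; L and H share the same y with |LH| = 36.0 and H on the +x side, so H = (36.0, 0.00). Since A1 is tangent to LH there, ZH ⟂ LH, so Z = H + (0, -5.1) = (36.0, -5.10). On A1, H sits at bearing 90° from Z; a 106° counterclockwise sweep puts D at bearing 196°, so D = Z + 5.1·(cos 196°, sin 196°) = (31.1, -6.51). Tangency of A1 to DA means the radius ZD is perpendicular to DA, so DA runs along (−sin 196°, cos 196°); with |DA| = 21.3, A = (37.0, -27.0). Then |LA| = |A − L| = 45.8.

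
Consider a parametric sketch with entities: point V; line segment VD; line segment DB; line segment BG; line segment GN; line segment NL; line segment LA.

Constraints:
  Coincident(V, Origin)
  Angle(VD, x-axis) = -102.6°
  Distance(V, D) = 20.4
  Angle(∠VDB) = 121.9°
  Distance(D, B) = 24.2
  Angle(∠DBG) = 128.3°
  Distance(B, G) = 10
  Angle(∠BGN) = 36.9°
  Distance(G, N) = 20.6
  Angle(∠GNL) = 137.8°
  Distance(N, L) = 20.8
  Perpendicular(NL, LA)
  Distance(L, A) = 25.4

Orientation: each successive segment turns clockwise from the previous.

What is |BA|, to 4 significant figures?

28.94

∠GNL = 137.8° gives NL at -37.70° from the x-axis; with |NL| = 20.8, L = (1.261, -33.65). NL ⟂ LA, so LA runs at -127.7°; with |LA| = 25.4, A = (-14.27, -53.75). Then |BA| = |A − B| = 28.94.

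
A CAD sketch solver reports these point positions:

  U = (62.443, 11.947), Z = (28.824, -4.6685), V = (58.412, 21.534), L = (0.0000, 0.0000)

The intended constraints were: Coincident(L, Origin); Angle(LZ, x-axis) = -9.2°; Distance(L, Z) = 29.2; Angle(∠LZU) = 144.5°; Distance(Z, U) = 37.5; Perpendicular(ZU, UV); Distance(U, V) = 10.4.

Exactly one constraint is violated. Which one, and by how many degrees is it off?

Perpendicular(ZU, UV) — off by 3.49°.

L = (0.00, 0.00) ✓; LZ at -9.200° ✓; |LZ| = 29.20 ✓; ∠LZU = 144.5° ✓; |ZU| = 37.50 ✓; ∠(ZU, UV) = 86.51° ✗; |UV| = 10.40 ✓.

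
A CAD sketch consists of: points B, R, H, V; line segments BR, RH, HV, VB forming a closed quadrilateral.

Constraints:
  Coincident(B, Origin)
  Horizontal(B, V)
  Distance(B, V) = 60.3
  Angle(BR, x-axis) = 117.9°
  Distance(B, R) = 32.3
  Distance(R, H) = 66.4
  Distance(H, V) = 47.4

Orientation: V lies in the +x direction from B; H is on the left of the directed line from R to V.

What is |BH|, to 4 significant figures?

67.18

Checks: B.y = 0.00, V.y = 0.00 ✓; |RH| = 66.40 ✓; |HV| = 47.40 ✓.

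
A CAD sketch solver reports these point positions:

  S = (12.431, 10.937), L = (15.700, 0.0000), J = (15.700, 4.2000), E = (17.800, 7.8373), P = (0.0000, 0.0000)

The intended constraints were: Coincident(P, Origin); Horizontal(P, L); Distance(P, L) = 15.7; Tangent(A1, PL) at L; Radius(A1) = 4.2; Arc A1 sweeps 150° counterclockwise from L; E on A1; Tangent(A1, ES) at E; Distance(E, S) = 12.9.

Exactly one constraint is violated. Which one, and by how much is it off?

Distance(E, S) = 12.9 — off by 6.70.

P = (0.00, 0.00) ✓; P.y = 0.00, L.y = 0.00 ✓; |PL| = 15.70 ✓; ∠(JL, LP) = 90.00° ✓; |JL| = 4.200 ✓; bearing(J→E) − bearing(J→L) = 150.0° ✓; |JE| = 4.200 ✓; ∠(JE, ES) = 90.00° ✓; |ES| = 6.200 ✗.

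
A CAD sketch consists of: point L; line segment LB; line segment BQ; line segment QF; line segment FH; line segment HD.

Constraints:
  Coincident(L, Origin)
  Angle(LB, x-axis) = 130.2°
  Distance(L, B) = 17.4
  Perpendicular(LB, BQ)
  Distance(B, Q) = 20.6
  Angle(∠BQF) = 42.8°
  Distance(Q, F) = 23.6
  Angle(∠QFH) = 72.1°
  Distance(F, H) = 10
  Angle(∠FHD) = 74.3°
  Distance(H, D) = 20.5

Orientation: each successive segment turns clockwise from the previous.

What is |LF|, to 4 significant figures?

3.556

L is at the origin; LB runs at 130.2° with length 17.4, so B = (-11.23, 13.29). LB is perpendicular to BQ, so BQ runs at 40.20°; with |BQ| = 20.6, Q = (4.503, 26.59). ∠BQF = 42.8° gives QF at -97.00° from the x-axis; with |QF| = 23.6, F = (1.627, 3.162). Then |LF| = |F − L| = 3.556.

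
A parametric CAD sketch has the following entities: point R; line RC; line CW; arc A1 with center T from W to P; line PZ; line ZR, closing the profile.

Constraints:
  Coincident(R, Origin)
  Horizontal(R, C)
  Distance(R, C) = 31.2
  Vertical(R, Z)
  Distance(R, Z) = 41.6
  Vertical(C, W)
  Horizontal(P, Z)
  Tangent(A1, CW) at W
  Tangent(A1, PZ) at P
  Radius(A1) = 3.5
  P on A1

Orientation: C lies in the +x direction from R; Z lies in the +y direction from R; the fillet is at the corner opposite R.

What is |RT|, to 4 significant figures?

47.11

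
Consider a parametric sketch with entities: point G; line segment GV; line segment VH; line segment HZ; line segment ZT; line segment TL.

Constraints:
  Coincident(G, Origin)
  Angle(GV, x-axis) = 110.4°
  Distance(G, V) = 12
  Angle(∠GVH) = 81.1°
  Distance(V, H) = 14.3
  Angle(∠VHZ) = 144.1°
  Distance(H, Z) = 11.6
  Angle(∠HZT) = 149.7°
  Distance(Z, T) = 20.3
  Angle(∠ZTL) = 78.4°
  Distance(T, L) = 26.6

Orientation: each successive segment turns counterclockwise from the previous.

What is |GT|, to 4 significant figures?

32.93

G is at the origin; GV runs at 110.4° with length 12.0, so V = (-4.183, 11.25). ∠GVH = 81.1° gives VH at -150.7° from the x-axis; with |VH| = 14.3, H = (-16.65, 4.249). ∠VHZ = 144.1° gives HZ at -114.8° from the x-axis; with |HZ| = 11.6, Z = (-21.52, -6.281). ∠HZT = 149.7° gives ZT at -84.50° from the x-axis; with |ZT| = 20.3, T = (-19.57, -26.49). Then |GT| = |T − G| = 32.93.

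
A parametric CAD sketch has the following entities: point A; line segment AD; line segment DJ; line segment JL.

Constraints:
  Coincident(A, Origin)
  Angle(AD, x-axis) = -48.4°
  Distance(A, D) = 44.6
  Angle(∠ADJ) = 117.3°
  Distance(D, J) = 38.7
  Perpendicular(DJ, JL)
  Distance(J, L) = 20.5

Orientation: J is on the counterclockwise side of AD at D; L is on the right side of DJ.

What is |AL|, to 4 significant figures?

84.35

A is at the origin; AD runs at -48.4° with length 44.6, so D = 44.6·(cos -48.4°, sin -48.4°) = (29.61, -33.35). ∠ADJ = 117.3°, so DJ runs at -48.4° + (180° − 117.3°) = 14.30° from the x-axis; with |DJ| = 38.7, J = D + 38.7·(cos 14.30°, sin 14.30°) = (67.11, -23.79). DJ is perpendicular to JL; with |JL| = 20.5 on the right of DJ, L = J + 20.5·(0.2470, -0.9690) = (72.18, -43.66). Then |AL| = |L − A| = 84.35.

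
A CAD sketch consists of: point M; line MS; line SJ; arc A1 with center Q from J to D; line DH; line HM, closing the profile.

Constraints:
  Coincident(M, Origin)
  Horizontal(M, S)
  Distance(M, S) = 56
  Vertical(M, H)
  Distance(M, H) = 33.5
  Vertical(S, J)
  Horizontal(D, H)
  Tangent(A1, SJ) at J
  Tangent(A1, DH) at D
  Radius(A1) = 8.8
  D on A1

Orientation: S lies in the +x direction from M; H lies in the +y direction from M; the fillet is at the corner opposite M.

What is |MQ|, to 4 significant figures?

53.27

M is at the origin; M and S share the same y with |MS| = 56.0 and S on the +x side, so S = (56.00, 0.000). MH is vertical with |MH| = 33.5 and H on the +y side, so H = (0.000, 33.50). The virtual corner opposite M is at (56.00, 33.50). Tangency of A1 to SJ means the radius QJ is perpendicular to SJ and tangency of A1 to DH means the radius QD is perpendicular to DH, with radius 8.8, so the center Q sits 8.8 in from both sides at Q = (47.20, 24.70). Then |MQ| = |Q − M| = 53.27.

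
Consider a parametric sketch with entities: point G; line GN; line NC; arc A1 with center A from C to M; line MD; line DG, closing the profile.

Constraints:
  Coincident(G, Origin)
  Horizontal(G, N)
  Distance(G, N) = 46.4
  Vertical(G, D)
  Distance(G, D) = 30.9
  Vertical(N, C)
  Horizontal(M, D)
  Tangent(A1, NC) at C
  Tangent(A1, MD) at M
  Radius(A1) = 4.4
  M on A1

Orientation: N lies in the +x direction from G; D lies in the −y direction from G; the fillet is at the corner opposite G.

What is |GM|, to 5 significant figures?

52.142

G is at the origin; GN is horizontal with |GN| = 46.4 and N on the +x side, so N = (46.400, 0.0000). GD is vertical with |GD| = 30.9 and D on the −y side, so D = (0.0000, -30.900). The virtual corner opposite G is at (46.400, -30.900). The tangent condition forces AC to be normal to NC and since A1 is tangent to MD there, AM ⟂ MD, with radius 4.4, so the center A sits 4.4 in from both sides at A = (42.000, -26.500). That places the tangent points at C = (46.400, -26.500) on NC and M = (42.000, -30.900) on MD. Then |GM| = |M − G| = 52.142.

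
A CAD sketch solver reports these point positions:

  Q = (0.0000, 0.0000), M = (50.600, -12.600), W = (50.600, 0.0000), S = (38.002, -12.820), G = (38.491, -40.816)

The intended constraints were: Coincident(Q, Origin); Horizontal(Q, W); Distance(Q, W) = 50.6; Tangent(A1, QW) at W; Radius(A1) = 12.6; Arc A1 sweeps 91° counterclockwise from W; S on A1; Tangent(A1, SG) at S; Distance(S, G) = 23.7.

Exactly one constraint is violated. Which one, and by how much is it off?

Distance(S, G) = 23.7 — off by 4.30.

Q = (0.00, 0.00) ✓; Q.y = 0.00, W.y = 0.00 ✓; |QW| = 50.60 ✓; ∠(MW, WQ) = 90.00° ✓; |MW| = 12.60 ✓; bearing(M→S) − bearing(M→W) = 91.00° ✓; |MS| = 12.60 ✓; ∠(MS, SG) = 90.00° ✓; |SG| = 28.00 ✗.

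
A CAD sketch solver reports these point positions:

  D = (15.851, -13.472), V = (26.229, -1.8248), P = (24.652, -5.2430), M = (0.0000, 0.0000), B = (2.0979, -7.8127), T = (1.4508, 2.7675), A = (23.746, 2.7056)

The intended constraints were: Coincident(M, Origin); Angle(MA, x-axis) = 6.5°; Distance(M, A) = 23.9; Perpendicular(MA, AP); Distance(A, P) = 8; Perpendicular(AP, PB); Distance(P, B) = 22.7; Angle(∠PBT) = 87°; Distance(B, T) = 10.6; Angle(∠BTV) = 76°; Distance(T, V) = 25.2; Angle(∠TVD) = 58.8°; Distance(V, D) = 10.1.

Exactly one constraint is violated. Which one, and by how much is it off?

Distance(V, D) = 10.1 — off by 5.50.

M = (0.00, 0.00) ✓; MA at 6.500° ✓; |MA| = 23.90 ✓; ∠(MA, AP) = 90.00° ✓; |AP| = 8.000 ✓; ∠(AP, PB) = 90.00° ✓; |PB| = 22.70 ✓; ∠PBT = 87.00° ✓; |BT| = 10.60 ✓; ∠BTV = 76.00° ✓; |TV| = 25.20 ✓; ∠TVD = 58.80° ✓; |VD| = 15.60 ✗.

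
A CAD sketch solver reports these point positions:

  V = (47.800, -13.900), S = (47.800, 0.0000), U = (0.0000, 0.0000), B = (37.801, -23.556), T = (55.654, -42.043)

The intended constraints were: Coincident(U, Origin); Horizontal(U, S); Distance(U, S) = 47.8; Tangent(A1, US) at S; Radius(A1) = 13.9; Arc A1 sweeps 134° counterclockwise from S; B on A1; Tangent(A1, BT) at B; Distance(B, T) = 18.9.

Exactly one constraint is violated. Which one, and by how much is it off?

Distance(B, T) = 18.9 — off by 6.80.

U = (0.00, 0.00) ✓; U.y = 0.00, S.y = 0.00 ✓; |US| = 47.80 ✓; ∠(VS, SU) = 90.00° ✓; |VS| = 13.90 ✓; bearing(V→B) − bearing(V→S) = 134.0° ✓; |VB| = 13.90 ✓; ∠(VB, BT) = 90.00° ✓; |BT| = 25.70 ✗.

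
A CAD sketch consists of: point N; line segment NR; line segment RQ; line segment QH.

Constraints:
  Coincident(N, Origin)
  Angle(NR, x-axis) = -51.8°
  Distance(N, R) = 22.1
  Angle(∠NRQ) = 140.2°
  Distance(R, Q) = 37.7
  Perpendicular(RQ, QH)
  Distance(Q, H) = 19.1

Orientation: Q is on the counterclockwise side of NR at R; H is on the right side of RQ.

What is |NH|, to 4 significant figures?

63.99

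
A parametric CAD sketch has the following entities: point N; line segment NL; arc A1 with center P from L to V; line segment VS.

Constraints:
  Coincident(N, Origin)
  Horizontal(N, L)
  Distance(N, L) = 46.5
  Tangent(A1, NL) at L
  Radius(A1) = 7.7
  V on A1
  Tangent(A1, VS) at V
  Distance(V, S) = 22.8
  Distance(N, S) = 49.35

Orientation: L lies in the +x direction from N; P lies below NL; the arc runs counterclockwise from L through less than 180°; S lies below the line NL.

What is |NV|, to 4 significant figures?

39.56

N is at the origin; N and L share the same y with |NL| = 46.5 and L on the +x side, so L = (46.50, 0.000). Tangency of A1 to NL means the radius PL is perpendicular to NL, so P = L + (0, -7.7) = (46.50, -7.700). Since PV ⟂ VS (tangency), |PS| = √(7.7² + 22.8²) = 24.07 regardless of where V sits on A1. So S lies on both circle(N, 49.35) and circle(P, 24.07); the below-NL intersection is S = (38.80, -30.50). V is the foot of the tangent from S: V = (38.80, -7.699).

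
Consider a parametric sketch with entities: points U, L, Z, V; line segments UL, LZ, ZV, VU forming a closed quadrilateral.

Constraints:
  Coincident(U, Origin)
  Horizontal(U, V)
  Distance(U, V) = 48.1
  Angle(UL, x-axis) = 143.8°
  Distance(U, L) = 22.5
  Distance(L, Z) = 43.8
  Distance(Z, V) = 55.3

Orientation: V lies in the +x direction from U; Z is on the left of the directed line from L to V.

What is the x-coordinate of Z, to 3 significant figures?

13.7

Checks: |LZ| = 43.80 ✓; |ZV| = 55.30 ✓.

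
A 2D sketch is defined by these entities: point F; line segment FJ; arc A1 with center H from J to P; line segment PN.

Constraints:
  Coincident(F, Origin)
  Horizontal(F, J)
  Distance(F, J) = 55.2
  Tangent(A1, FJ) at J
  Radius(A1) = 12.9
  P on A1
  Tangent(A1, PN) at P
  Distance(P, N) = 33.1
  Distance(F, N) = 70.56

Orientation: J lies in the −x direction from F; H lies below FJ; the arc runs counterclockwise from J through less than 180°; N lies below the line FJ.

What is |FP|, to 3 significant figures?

69.3

Checks: |HP| = 12.90 ✓; ∠(HP, PN) = 90.00° ✓; |PN| = 33.10 ✓; |FN| = 70.56 ✓.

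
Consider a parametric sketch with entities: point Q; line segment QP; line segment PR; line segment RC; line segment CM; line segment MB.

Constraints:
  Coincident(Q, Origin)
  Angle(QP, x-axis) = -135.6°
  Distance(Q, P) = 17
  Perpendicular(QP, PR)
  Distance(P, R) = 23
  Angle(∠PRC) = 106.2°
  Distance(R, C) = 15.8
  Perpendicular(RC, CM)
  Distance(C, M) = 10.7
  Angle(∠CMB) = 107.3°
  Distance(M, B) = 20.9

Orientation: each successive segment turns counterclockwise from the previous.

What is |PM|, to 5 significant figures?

24.965

Q is at the origin; QP runs at -135.6° with length 17.0, so P = (-12.146, -11.894). QP ⟂ PR, so PR runs at -45.600°; with |PR| = 23.0, R = (3.9462, -28.327). ∠PRC = 106.2° gives RC at 28.200° from the x-axis; with |RC| = 15.8, C = (17.871, -20.861). RC is perpendicular to CM, so CM runs at 118.20°; with |CM| = 10.7, M = (12.815, -11.431). Then |PM| = |M − P| = 24.965.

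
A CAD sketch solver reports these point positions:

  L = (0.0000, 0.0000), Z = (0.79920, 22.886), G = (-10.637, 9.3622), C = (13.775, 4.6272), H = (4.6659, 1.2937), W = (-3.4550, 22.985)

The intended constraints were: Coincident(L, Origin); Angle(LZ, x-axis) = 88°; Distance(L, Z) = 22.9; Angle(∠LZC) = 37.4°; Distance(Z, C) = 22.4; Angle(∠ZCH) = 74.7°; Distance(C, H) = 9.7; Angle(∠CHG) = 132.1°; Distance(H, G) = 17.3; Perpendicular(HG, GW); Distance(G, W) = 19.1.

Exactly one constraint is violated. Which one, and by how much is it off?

Distance(G, W) = 19.1 — off by 3.70.

L = (0.00, 0.00) ✓; LZ at 88.00° ✓; |LZ| = 22.90 ✓; ∠LZC = 37.40° ✓; |ZC| = 22.40 ✓; ∠ZCH = 74.70° ✓; |CH| = 9.700 ✓; ∠CHG = 132.1° ✓; |HG| = 17.30 ✓; ∠(HG, GW) = 90.00° ✓; |GW| = 15.40 ✗.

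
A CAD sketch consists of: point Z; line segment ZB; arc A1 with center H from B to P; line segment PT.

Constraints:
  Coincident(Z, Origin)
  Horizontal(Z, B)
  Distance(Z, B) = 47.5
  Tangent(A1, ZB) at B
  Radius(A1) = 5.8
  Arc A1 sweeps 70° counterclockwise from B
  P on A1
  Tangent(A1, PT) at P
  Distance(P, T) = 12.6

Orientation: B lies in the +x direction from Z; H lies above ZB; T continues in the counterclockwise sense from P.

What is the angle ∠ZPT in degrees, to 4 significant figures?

114.1°

Z is at the origin; ZB is horizontal with |ZB| = 47.5 and B on the +x side, so B = (47.50, 0.000). The tangent condition forces HB to be normal to ZB, so H = B + (0, 5.8) = (47.50, 5.800). On A1, B sits at bearing -90° from H; a 70° counterclockwise sweep puts P at bearing -20°, so P = H + 5.8·(cos -20°, sin -20°) = (52.95, 3.816). The tangent condition forces HP to be normal to PT, so PT runs along (−sin -20°, cos -20°); with |PT| = 12.6, T = (57.26, 15.66). Then cos ∠ZPT = PZ·PT / (|PZ||PT|), giving 114.1°.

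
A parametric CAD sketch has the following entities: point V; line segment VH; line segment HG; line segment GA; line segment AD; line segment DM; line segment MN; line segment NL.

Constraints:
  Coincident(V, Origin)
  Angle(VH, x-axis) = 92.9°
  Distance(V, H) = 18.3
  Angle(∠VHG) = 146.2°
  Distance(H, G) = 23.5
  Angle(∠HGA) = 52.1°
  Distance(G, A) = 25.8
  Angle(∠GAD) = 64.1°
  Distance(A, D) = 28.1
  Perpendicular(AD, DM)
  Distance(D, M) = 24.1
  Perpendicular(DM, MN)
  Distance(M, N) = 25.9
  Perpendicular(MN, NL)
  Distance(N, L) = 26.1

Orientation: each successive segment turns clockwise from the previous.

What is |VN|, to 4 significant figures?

43.58

V is at the origin; VH runs at 92.9° with length 18.3, so H = (-0.9259, 18.28). ∠VHG = 146.2° gives HG at 59.10° from the x-axis; with |HG| = 23.5, G = (11.14, 38.44). ∠HGA = 52.1° gives GA at -68.80° from the x-axis; with |GA| = 25.8, A = (20.47, 14.39). ∠GAD = 64.1° gives AD at 175.3° from the x-axis; with |AD| = 28.1, D = (-7.533, 16.69). AD is perpendicular to DM, so DM runs at 85.30°; with |DM| = 24.1, M = (-5.559, 40.71). The perpendicularity gives MN at right angles to DM, so MN runs at -4.700°; with |MN| = 25.9, N = (20.25, 38.59). Then |VN| = |N − V| = 43.58.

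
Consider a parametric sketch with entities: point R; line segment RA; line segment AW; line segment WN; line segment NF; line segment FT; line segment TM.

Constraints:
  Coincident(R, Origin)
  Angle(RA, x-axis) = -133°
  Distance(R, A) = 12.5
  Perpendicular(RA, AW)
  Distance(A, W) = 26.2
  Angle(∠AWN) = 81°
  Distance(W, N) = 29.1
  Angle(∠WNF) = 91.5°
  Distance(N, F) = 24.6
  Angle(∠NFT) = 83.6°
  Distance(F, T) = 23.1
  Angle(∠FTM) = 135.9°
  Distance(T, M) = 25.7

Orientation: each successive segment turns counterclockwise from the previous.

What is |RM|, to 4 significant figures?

33.69

R is at the origin; RA runs at -133.0° with length 12.5, so A = (-8.525, -9.142). RA is perpendicular to AW, so AW runs at -43.00°; with |AW| = 26.2, W = (10.64, -27.01). ∠AWN = 81.0° gives WN at 56.00° from the x-axis; with |WN| = 29.1, N = (26.91, -2.885). ∠WNF = 91.5° gives NF at 144.5° from the x-axis; with |NF| = 24.6, F = (6.882, 11.40). ∠NFT = 83.6° gives FT at -119.1° from the x-axis; with |FT| = 23.1, T = (-4.353, -8.784). ∠FTM = 135.9° gives TM at -75.00° from the x-axis; with |TM| = 25.7, M = (2.299, -33.61). Then |RM| = |M − R| = 33.69.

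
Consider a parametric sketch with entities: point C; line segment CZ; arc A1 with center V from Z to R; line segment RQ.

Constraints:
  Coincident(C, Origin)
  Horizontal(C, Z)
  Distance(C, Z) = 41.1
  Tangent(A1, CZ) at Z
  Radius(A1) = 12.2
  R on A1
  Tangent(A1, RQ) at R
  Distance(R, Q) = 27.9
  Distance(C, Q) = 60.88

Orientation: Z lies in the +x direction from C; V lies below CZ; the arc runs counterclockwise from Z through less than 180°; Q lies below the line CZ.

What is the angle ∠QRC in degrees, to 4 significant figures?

148.8°

Checks: |VZ| = 12.20 ✓; |VR| = 12.20 ✓; ∠(VR, RQ) = 90.00° ✓; |RQ| = 27.90 ✓; |CQ| = 60.88 ✓.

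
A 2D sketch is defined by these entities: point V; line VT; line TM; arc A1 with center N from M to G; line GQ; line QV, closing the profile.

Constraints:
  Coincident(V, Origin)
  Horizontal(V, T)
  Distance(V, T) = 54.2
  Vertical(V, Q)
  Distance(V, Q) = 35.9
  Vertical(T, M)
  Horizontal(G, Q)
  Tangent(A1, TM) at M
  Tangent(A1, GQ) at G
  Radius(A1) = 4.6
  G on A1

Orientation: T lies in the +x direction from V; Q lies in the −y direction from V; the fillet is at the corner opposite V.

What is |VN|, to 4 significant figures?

58.65

V is at the origin; VT is horizontal with |VT| = 54.2 and T on the +x side, so T = (54.20, 0.000). V and Q share the same x with |VQ| = 35.9 and Q on the −y side, so Q = (0.000, -35.90). The virtual corner opposite V is at (54.20, -35.90). A1 meets TM tangentially, so NM is at right angles to TM and since A1 is tangent to GQ there, NG ⟂ GQ, with radius 4.6, so the center N sits 4.6 in from both sides at N = (49.60, -31.30). Then |VN| = |N − V| = 58.65.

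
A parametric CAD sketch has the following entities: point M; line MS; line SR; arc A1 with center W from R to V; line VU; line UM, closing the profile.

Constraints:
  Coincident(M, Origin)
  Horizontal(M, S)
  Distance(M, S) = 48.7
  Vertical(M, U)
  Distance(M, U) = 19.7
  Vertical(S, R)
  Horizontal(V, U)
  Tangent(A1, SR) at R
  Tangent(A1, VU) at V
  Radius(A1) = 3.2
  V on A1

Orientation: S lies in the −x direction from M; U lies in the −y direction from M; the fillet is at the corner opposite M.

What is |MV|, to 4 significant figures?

49.58

M is at the origin; MS is horizontal with |MS| = 48.7 and S on the −x side, so S = (-48.70, 0.000). MU is vertical with |MU| = 19.7 and U on the −y side, so U = (0.000, -19.70). The virtual corner opposite M is at (-48.70, -19.70). The tangent condition forces WR to be normal to SR and tangency of A1 to VU means the radius WV is perpendicular to VU, with radius 3.2, so the center W sits 3.2 in from both sides at W = (-45.50, -16.50). That places the tangent points at R = (-48.70, -16.50) on SR and V = (-45.50, -19.70) on VU. Then |MV| = |V − M| = 49.58.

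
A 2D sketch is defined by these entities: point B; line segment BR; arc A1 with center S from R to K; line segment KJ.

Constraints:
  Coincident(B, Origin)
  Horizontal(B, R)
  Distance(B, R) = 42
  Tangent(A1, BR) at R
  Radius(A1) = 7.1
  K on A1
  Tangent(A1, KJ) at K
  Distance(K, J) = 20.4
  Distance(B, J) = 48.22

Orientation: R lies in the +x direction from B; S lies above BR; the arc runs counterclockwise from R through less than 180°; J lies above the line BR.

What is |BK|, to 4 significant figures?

49.40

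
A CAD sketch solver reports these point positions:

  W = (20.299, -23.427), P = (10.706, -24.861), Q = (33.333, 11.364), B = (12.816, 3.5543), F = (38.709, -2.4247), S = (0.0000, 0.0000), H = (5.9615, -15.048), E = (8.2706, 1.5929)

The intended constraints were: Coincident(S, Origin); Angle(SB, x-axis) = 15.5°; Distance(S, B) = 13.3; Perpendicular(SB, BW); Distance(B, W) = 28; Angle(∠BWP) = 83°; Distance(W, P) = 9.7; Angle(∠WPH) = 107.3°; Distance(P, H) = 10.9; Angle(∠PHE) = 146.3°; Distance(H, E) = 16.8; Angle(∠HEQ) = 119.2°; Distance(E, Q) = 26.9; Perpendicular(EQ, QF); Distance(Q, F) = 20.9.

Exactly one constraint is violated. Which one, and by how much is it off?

Distance(Q, F) = 20.9 — off by 6.10.

S = (0.00, 0.00) ✓; SB at 15.50° ✓; |SB| = 13.30 ✓; ∠(SB, BW) = 90.00° ✓; |BW| = 28.00 ✓; ∠BWP = 83.00° ✓; |WP| = 9.700 ✓; ∠WPH = 107.3° ✓; |PH| = 10.90 ✓; ∠PHE = 146.3° ✓; |HE| = 16.80 ✓; ∠HEQ = 119.2° ✓; |EQ| = 26.90 ✓; ∠(EQ, QF) = 90.00° ✓; |QF| = 14.80 ✗.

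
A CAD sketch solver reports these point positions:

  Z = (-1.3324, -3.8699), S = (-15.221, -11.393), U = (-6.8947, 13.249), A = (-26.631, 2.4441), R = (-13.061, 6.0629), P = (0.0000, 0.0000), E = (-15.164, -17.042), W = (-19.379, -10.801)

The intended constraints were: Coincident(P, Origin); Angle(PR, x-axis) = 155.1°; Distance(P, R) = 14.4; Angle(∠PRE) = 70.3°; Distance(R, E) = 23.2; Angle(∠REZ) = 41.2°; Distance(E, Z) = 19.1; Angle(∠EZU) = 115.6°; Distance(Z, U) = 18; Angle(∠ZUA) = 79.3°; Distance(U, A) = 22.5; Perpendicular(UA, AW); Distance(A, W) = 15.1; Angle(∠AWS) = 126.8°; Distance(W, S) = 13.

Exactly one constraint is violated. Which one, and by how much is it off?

Distance(W, S) = 13 — off by 8.80.

P = (0.00, 0.00) ✓; PR at 155.1° ✓; |PR| = 14.40 ✓; ∠PRE = 70.30° ✓; |RE| = 23.20 ✓; ∠REZ = 41.20° ✓; |EZ| = 19.10 ✓; ∠EZU = 115.6° ✓; |ZU| = 18.00 ✓; ∠ZUA = 79.30° ✓; |UA| = 22.50 ✓; ∠(UA, AW) = 90.00° ✓; |AW| = 15.10 ✓; ∠AWS = 126.8° ✓; |WS| = 4.200 ✗.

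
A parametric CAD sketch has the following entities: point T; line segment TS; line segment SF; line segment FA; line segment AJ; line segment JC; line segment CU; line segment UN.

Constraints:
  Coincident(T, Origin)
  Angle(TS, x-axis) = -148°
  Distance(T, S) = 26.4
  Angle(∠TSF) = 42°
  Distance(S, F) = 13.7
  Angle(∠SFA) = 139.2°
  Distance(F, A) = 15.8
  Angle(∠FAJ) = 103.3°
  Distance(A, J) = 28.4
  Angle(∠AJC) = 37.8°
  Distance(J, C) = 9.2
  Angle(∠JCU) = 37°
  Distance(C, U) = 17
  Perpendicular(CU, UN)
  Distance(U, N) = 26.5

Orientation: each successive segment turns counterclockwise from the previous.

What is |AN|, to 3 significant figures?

51.3

T is at the origin; TS runs at -148.0° with length 26.4, so S = (-22.4, -14.0). ∠TSF = 42.0° gives SF at -10.0° from the x-axis; with |SF| = 13.7, F = (-8.90, -16.4). ∠SFA = 139.2° gives FA at 30.8° from the x-axis; with |FA| = 15.8, A = (4.67, -8.28). ∠FAJ = 103.3° gives AJ at 108° from the x-axis; with |AJ| = 28.4, J = (-3.87, 18.8). ∠AJC = 37.8° gives JC at -110° from the x-axis; with |JC| = 9.2, C = (-7.06, 10.2). ∠JCU = 37.0° gives CU at 32.7° from the x-axis; with |CU| = 17.0, U = (7.25, 19.4). CU ⟂ UN, so UN runs at 123°; with |UN| = 26.5, N = (-7.07, 41.7). Then |AN| = |N − A| = 51.3.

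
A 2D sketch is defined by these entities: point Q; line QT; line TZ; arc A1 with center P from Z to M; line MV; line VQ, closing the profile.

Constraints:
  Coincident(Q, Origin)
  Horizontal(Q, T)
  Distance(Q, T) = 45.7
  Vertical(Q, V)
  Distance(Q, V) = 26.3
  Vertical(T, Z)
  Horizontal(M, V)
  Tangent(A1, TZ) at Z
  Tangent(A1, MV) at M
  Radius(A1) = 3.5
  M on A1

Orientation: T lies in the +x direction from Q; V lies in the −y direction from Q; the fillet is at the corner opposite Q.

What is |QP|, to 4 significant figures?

47.97

Q is at the origin; QT is horizontal with |QT| = 45.7 and T on the +x side, so T = (45.70, 0.000). QV is vertical with |QV| = 26.3 and V on the −y side, so V = (0.000, -26.30). The virtual corner opposite Q is at (45.70, -26.30). Since A1 is tangent to TZ there, PZ ⟂ TZ and A1 meets MV tangentially, so PM is at right angles to MV, with radius 3.5, so the center P sits 3.5 in from both sides at P = (42.20, -22.80). Then |QP| = |P − Q| = 47.97.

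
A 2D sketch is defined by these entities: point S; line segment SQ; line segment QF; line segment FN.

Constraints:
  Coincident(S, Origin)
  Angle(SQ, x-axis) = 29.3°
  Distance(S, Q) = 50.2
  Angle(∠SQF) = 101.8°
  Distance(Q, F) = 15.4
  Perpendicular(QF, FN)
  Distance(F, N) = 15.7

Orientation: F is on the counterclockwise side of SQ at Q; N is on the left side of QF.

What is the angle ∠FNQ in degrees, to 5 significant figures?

44.447°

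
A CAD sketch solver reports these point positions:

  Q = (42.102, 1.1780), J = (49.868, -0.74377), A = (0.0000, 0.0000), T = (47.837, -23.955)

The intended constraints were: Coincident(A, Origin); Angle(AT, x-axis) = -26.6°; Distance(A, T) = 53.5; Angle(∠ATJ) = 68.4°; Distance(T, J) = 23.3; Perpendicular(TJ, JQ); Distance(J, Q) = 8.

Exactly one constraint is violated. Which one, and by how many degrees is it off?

Perpendicular(TJ, JQ) — off by 8.90°.

A = (0.00, 0.00) ✓; AT at -26.60° ✓; |AT| = 53.50 ✓; ∠ATJ = 68.40° ✓; |TJ| = 23.30 ✓; ∠(TJ, JQ) = 81.10° ✗; |JQ| = 8.000 ✓.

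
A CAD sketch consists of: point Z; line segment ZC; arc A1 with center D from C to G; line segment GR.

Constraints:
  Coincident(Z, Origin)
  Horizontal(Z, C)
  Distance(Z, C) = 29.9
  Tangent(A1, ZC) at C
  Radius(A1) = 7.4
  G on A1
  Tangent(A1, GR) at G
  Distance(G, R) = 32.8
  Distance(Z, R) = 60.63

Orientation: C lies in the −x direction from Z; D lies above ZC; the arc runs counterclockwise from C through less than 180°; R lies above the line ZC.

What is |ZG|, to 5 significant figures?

28.241

Checks: |DC| = 7.400 ✓; |DG| = 7.400 ✓; ∠(DG, GR) = 90.00° ✓; |GR| = 32.80 ✓; |ZR| = 60.63 ✓.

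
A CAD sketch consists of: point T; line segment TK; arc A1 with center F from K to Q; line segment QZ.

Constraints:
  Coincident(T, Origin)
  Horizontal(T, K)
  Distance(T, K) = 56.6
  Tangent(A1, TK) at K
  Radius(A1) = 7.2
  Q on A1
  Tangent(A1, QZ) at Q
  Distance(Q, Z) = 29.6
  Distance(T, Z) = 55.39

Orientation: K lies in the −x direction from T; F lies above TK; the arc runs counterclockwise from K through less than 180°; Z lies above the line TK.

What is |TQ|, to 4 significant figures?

49.89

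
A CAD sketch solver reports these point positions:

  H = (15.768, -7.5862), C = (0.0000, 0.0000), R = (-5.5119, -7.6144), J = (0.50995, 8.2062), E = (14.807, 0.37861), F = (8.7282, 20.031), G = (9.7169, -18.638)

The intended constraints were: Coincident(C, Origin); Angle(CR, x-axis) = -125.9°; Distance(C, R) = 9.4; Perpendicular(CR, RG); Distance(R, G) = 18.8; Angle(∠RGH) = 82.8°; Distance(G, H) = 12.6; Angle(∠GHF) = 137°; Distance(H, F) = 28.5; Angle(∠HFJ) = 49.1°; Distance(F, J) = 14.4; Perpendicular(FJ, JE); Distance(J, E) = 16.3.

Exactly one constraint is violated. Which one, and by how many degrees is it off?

Perpendicular(FJ, JE) — off by 6.10°.

C = (0.00, 0.00) ✓; CR at -125.9° ✓; |CR| = 9.400 ✓; ∠(CR, RG) = 90.00° ✓; |RG| = 18.80 ✓; ∠RGH = 82.80° ✓; |GH| = 12.60 ✓; ∠GHF = 137.0° ✓; |HF| = 28.50 ✓; ∠HFJ = 49.10° ✓; |FJ| = 14.40 ✓; ∠(FJ, JE) = 96.10° ✗; |JE| = 16.30 ✓.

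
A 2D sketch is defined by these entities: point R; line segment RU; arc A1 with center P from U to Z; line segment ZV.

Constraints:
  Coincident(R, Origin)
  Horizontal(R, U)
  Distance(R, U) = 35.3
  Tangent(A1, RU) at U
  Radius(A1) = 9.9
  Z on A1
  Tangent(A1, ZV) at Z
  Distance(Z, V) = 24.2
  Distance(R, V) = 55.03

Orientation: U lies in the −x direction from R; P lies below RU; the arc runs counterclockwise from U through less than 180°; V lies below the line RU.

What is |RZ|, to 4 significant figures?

46.46

Checks: |PZ| = 9.900 ✓; ∠(PZ, ZV) = 90.00° ✓; |ZV| = 24.20 ✓; |RV| = 55.03 ✓.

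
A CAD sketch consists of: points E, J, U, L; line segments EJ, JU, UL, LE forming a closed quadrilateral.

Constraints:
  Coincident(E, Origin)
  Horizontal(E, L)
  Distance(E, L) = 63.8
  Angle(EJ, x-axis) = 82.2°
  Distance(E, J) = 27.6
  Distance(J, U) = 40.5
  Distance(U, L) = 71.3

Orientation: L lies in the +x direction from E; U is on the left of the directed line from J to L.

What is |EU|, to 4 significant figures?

66.35

E is at the origin; E and L share the same y with |EL| = 63.8 and L in +x, so L = (63.8, 0). EJ runs at 82.2° with |EJ| = 27.6, so J = (3.746, 27.34). U is determined by |JU| = 40.5 and |UL| = 71.3 together: it lies at the intersection of circle(J, 40.5) and circle(L, 71.3). With |JL| = 65.99, the foot of the radical line on JL is 6.901 from J and the perpendicular offset is √(40.5² − 6.901²) = 39.91. Taking the left-of-JL solution: U = (26.56, 60.80).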